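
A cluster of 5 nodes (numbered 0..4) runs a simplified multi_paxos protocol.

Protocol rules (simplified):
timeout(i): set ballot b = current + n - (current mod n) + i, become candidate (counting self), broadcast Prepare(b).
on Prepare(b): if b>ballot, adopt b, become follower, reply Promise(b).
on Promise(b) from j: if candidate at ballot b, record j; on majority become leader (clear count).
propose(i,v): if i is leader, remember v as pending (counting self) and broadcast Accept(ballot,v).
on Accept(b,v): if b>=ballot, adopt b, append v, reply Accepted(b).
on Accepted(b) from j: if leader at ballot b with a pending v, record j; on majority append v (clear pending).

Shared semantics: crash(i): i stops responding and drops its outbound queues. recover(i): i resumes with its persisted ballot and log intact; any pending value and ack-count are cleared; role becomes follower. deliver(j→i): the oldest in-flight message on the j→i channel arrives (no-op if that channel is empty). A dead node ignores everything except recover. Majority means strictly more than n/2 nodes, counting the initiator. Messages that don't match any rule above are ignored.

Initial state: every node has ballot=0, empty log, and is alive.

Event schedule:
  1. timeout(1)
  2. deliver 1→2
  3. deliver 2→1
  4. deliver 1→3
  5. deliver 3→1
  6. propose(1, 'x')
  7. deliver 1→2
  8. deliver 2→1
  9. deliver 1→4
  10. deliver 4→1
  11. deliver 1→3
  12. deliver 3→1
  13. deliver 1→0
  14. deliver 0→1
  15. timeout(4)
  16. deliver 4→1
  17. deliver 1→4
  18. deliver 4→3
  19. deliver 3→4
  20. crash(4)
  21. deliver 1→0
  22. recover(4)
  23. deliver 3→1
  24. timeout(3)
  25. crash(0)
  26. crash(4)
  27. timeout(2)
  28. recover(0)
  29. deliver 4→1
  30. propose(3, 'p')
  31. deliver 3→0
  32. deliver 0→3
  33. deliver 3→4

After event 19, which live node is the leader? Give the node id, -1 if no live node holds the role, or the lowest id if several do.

e1 timeout(1): 1[cand,b=6,-]
e2 deliver 1→2: 2[foll,b=6,-]
e3 deliver 2→1: ·
e4 deliver 1→3: 3[foll,b=6,-]
e5 deliver 3→1: 1[lead,b=6,-]
e6 propose(1,'x'): ·
e7 deliver 1→2: 2[foll,b=6,x]
e8 deliver 2→1: ·
e9 deliver 1→4: 4[foll,b=6,-]
e10 deliver 4→1: ·
e11 deliver 1→3: 3[foll,b=6,x]
e12 deliver 3→1: 1[lead,b=6,x]
e13 deliver 1→0: 0[foll,b=6,-]
e14 deliver 0→1: ·
e15 timeout(4): 4[cand,b=14,-]
e16 deliver 4→1: 1[foll,b=14,x]
e17 deliver 1→4: ·
e18 deliver 4→3: 3[foll,b=14,x]
e19 deliver 3→4: ·

-1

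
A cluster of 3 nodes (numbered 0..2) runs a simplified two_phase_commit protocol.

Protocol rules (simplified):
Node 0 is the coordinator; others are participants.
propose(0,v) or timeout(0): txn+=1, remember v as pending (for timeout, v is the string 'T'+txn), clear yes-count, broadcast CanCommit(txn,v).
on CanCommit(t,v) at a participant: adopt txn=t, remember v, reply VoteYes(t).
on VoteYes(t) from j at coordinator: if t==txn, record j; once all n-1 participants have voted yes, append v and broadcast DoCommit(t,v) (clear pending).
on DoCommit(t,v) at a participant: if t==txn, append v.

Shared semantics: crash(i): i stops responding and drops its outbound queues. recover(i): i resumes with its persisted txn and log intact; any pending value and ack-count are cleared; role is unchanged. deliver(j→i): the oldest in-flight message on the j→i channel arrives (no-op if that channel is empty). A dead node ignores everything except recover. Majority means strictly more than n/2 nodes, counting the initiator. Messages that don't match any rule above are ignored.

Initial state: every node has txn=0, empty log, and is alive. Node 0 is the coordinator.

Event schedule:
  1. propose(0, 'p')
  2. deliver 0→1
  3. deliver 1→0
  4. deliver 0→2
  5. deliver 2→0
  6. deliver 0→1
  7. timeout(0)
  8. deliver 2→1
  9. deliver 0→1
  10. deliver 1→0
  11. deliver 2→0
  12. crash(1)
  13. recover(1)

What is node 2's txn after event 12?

1

after 1 — propose(0,'p'): n0:coor/t1/[-]
after 2 — deliver 0→1: n1:part/t1/[-]
after 3 — deliver 1→0: ·
after 4 — deliver 0→2: n2:part/t1/[-]
after 5 — deliver 2→0: n0:coor/t1/[p]
after 6 — deliver 0→1: n1:part/t1/[p]
after 7 — timeout(0): n0:coor/t2/[p]
after 8 — deliver 2→1: ·
after 9 — deliver 0→1: n1:part/t2/[p]
after 10 — deliver 1→0: ·
after 11 — deliver 2→0: ·
after 12 — crash(1): n1:✗part/t2/[p]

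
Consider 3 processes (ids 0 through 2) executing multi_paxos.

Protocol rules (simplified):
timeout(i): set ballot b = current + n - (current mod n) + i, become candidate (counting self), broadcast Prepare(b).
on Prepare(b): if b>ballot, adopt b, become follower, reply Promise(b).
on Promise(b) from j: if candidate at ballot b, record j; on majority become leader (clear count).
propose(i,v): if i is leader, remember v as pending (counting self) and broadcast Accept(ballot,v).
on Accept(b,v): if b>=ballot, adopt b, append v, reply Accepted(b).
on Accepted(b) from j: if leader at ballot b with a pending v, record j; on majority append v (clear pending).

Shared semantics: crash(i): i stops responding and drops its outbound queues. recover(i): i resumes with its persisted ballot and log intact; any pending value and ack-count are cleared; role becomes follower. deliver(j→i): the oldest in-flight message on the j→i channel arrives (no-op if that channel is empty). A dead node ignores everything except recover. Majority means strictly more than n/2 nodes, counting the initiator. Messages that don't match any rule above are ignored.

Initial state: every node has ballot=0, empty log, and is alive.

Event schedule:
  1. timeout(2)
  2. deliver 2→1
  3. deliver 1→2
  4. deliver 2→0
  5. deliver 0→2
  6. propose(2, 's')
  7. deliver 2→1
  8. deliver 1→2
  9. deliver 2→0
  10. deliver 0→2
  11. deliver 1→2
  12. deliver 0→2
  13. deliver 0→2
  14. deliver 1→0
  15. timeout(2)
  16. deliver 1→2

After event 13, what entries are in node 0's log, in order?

step 1 timeout(2): 2={cand,b=5,log=-}
step 2 deliver 2→1: 1={foll,b=5,log=-}
step 3 deliver 1→2: 2={lead,b=5,log=-}
step 4 deliver 2→0: 0={foll,b=5,log=-}
step 5 deliver 0→2: —
step 6 propose(2,'s'): —
step 7 deliver 2→1: 1={foll,b=5,log=s}
step 8 deliver 1→2: 2={lead,b=5,log=s}
step 9 deliver 2→0: 0={foll,b=5,log=s}
step 10 deliver 0→2: —
step 11 deliver 1→2: —
step 12 deliver 0→2: —
step 13 deliver 0→2: —

s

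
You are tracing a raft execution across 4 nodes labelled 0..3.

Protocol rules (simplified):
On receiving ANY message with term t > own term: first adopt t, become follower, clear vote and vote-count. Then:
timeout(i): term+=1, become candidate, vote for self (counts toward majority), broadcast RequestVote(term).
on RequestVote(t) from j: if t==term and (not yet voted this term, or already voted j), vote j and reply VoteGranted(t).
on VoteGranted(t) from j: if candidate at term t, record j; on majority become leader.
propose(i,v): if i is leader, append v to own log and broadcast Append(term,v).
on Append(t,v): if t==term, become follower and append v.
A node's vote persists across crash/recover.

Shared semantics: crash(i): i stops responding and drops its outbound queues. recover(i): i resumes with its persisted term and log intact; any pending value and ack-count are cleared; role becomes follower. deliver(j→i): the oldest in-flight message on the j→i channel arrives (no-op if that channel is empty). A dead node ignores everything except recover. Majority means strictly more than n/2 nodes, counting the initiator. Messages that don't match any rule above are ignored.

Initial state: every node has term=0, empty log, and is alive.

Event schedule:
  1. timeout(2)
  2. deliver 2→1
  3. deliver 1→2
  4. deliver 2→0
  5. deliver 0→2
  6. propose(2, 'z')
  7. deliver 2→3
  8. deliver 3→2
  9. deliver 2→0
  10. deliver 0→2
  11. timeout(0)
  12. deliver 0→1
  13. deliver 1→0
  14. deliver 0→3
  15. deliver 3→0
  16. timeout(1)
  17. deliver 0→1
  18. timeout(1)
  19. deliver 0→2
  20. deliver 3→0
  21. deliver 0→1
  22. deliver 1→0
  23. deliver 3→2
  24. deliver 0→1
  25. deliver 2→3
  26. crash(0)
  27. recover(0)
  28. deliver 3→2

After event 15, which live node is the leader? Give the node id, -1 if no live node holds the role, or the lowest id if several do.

step 1 timeout(2): 2={cand,t=1,log=-}
step 2 deliver 2→1: 1={foll,t=1,log=-}
step 3 deliver 1→2: —
step 4 deliver 2→0: 0={foll,t=1,log=-}
step 5 deliver 0→2: 2={lead,t=1,log=-}
step 6 propose(2,'z'): 2={lead,t=1,log=z}
step 7 deliver 2→3: 3={foll,t=1,log=-}
step 8 deliver 3→2: —
step 9 deliver 2→0: 0={foll,t=1,log=z}
step 10 deliver 0→2: —
step 11 timeout(0): 0={cand,t=2,log=z}
step 12 deliver 0→1: 1={foll,t=2,log=-}
step 13 deliver 1→0: —
step 14 deliver 0→3: 3={foll,t=2,log=-}
step 15 deliver 3→0: 0={lead,t=2,log=z}

0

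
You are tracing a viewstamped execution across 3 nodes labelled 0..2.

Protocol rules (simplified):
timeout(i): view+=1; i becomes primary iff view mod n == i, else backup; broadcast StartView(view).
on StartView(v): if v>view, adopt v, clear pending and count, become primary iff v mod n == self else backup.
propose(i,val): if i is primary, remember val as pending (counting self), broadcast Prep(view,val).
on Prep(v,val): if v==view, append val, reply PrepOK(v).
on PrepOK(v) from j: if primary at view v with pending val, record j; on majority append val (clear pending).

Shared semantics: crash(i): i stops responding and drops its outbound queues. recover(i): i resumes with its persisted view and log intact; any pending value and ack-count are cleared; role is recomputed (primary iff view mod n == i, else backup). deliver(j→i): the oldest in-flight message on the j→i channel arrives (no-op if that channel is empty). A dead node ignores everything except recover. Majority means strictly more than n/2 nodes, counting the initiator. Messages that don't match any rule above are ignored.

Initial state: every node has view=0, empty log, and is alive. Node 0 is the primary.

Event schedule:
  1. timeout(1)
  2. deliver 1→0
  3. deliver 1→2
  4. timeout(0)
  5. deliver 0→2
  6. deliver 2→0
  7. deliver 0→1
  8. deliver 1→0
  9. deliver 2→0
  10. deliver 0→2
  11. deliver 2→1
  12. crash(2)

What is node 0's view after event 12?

2

[1] timeout(1) → N1(prim v1 [-])
[2] deliver 1→0 → N0(back v1 [-])
[3] deliver 1→2 → N2(back v1 [-])
[4] timeout(0) → N0(back v2 [-])
[5] deliver 0→2 → N2(prim v2 [-])
[6] deliver 2→0 → ∅
[7] deliver 0→1 → N1(back v2 [-])
[8] deliver 1→0 → ∅
[9] deliver 2→0 → ∅
[10] deliver 0→2 → ∅
[11] deliver 2→1 → ∅
[12] crash(2) → N2(✗prim v2 [-])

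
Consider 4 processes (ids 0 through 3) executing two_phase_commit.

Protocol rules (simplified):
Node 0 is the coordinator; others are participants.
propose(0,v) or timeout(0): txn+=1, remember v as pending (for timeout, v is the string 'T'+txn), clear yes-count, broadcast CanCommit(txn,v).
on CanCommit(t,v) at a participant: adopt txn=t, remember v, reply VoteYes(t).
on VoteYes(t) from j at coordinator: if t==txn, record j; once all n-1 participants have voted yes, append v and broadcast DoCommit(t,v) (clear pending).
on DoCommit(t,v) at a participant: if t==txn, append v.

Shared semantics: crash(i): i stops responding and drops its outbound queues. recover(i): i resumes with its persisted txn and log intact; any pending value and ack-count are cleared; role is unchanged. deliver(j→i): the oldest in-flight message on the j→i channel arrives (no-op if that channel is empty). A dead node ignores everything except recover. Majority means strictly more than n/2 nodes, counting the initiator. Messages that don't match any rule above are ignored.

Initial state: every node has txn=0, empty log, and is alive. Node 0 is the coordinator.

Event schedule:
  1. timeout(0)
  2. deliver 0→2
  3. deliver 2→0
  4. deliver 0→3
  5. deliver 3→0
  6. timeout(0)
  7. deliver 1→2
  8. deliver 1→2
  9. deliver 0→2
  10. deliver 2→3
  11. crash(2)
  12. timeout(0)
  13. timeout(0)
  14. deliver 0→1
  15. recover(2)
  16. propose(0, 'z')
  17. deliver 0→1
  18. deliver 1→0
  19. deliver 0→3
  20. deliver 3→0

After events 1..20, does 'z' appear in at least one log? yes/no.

[1] timeout(0) → N0(coor t1 [-])
[2] deliver 0→2 → N2(part t1 [-])
[3] deliver 2→0 → ∅
[4] deliver 0→3 → N3(part t1 [-])
[5] deliver 3→0 → ∅
[6] timeout(0) → N0(coor t2 [-])
[7] deliver 1→2 → ∅
[8] deliver 1→2 → ∅
[9] deliver 0→2 → N2(part t2 [-])
[10] deliver 2→3 → ∅
[11] crash(2) → N2(✗part t2 [-])
[12] timeout(0) → N0(coor t3 [-])
[13] timeout(0) → N0(coor t4 [-])
[14] deliver 0→1 → N1(part t1 [-])
[15] recover(2) → N2(part t2 [-])
[16] propose(0,'z') → N0(coor t5 [-])
[17] deliver 0→1 → N1(part t2 [-])
[18] deliver 1→0 → ∅
[19] deliver 0→3 → N3(part t2 [-])
[20] deliver 3→0 → ∅

no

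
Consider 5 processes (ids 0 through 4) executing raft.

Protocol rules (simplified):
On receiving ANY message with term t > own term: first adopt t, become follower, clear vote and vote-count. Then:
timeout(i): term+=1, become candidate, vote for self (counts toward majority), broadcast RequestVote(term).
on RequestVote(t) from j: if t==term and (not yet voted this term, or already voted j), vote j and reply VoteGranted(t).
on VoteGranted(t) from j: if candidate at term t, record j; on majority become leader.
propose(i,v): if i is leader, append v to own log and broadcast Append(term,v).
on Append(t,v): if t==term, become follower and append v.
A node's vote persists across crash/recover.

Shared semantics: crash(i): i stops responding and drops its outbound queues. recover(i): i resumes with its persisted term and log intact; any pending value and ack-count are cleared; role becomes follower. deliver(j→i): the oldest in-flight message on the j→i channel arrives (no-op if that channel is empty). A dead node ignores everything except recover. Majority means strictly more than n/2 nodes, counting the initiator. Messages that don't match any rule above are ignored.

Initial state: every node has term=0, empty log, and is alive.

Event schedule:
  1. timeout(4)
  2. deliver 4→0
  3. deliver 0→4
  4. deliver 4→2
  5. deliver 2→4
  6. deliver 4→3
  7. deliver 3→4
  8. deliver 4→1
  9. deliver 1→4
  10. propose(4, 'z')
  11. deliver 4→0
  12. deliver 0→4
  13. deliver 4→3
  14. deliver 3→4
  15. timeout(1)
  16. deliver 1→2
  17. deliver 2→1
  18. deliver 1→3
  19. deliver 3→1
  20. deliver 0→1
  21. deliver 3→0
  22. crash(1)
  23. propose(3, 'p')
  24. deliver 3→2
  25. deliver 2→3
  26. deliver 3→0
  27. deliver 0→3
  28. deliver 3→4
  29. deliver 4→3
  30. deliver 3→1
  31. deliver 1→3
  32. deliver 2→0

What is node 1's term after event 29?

2

[1] timeout(4) → N4(cand t1 [-])
[2] deliver 4→0 → N0(foll t1 [-])
[3] deliver 0→4 → ∅
[4] deliver 4→2 → N2(foll t1 [-])
[5] deliver 2→4 → N4(lead t1 [-])
[6] deliver 4→3 → N3(foll t1 [-])
[7] deliver 3→4 → ∅
[8] deliver 4→1 → N1(foll t1 [-])
[9] deliver 1→4 → ∅
[10] propose(4,'z') → N4(lead t1 [z])
[11] deliver 4→0 → N0(foll t1 [z])
[12] deliver 0→4 → ∅
[13] deliver 4→3 → N3(foll t1 [z])
[14] deliver 3→4 → ∅
[15] timeout(1) → N1(cand t2 [-])
[16] deliver 1→2 → N2(foll t2 [-])
[17] deliver 2→1 → ∅
[18] deliver 1→3 → N3(foll t2 [z])
[19] deliver 3→1 → N1(lead t2 [-])
[20] deliver 0→1 → ∅
[21] deliver 3→0 → ∅
[22] crash(1) → N1(✗lead t2 [-])
[23] propose(3,'p') → ∅
[24] deliver 3→2 → ∅
[25] deliver 2→3 → ∅
[26] deliver 3→0 → ∅
[27] deliver 0→3 → ∅
[28] deliver 3→4 → ∅
[29] deliver 4→3 → ∅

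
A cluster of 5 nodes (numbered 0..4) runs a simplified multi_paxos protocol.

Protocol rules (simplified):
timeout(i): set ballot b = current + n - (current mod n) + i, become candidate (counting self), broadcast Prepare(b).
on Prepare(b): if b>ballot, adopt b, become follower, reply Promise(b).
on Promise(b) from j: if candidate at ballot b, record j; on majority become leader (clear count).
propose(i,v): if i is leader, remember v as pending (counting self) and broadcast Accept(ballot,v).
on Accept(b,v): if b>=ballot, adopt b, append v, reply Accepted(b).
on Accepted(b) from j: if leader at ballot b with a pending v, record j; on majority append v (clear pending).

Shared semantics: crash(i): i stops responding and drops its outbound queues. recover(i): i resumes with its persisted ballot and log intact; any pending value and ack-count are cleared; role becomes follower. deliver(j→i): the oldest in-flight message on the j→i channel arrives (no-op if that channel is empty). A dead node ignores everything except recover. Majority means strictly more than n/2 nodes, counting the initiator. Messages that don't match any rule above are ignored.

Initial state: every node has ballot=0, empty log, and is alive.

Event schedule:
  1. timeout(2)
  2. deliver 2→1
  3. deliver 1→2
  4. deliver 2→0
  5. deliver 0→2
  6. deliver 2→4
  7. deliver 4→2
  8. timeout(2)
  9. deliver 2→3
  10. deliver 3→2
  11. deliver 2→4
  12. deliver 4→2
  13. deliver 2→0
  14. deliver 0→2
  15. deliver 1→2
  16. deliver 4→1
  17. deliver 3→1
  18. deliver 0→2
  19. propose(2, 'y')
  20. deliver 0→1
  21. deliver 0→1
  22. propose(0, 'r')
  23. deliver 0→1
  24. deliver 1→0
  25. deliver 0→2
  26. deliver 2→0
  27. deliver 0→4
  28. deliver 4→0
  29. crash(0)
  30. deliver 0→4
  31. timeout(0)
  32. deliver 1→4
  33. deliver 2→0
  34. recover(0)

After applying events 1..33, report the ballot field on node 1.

7

[1] timeout(2) → N2(cand b7 [-])
[2] deliver 2→1 → N1(foll b7 [-])
[3] deliver 1→2 → ∅
[4] deliver 2→0 → N0(foll b7 [-])
[5] deliver 0→2 → N2(lead b7 [-])
[6] deliver 2→4 → N4(foll b7 [-])
[7] deliver 4→2 → ∅
[8] timeout(2) → N2(cand b12 [-])
[9] deliver 2→3 → N3(foll b7 [-])
[10] deliver 3→2 → ∅
[11] deliver 2→4 → N4(foll b12 [-])
[12] deliver 4→2 → ∅
[13] deliver 2→0 → N0(foll b12 [-])
[14] deliver 0→2 → N2(lead b12 [-])
[15] deliver 1→2 → ∅
[16] deliver 4→1 → ∅
[17] deliver 3→1 → ∅
[18] deliver 0→2 → ∅
[19] propose(2,'y') → ∅
[20] deliver 0→1 → ∅
[21] deliver 0→1 → ∅
[22] propose(0,'r') → ∅
[23] deliver 0→1 → ∅
[24] deliver 1→0 → ∅
[25] deliver 0→2 → ∅
[26] deliver 2→0 → N0(foll b12 [y])
[27] deliver 0→4 → ∅
[28] deliver 4→0 → ∅
[29] crash(0) → N0(✗foll b12 [y])
[30] deliver 0→4 → ∅
[31] timeout(0) → ∅
[32] deliver 1→4 → ∅
[33] deliver 2→0 → ∅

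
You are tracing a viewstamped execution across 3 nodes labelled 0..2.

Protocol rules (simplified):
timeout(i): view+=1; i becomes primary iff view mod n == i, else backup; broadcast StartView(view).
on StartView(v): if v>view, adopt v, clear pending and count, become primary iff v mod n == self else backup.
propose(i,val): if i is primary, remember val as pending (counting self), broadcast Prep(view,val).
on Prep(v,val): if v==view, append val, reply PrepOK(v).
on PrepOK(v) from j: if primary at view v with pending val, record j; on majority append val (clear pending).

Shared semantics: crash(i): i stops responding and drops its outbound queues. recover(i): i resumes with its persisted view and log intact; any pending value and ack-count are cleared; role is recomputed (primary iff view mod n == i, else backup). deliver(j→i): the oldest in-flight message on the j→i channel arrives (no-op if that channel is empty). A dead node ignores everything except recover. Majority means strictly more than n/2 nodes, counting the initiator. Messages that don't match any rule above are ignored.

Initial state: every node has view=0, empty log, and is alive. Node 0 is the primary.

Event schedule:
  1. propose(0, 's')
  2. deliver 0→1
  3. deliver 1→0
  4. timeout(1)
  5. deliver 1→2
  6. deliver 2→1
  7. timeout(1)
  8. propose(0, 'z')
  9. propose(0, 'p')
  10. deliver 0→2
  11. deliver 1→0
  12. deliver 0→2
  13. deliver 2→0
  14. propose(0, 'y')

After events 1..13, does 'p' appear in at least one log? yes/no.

1. propose(0,'s'):  nop
2. deliver 0→1:  <1:back v0 s>
3. deliver 1→0:  <0:prim v0 s>
4. timeout(1):  <1:prim v1 s>
5. deliver 1→2:  <2:back v1 ->
6. deliver 2→1:  nop
7. timeout(1):  <1:back v2 s>
8. propose(0,'z'):  nop
9. propose(0,'p'):  nop
10. deliver 0→2:  nop
11. deliver 1→0:  <0:back v1 s>
12. deliver 0→2:  nop
13. deliver 2→0:  nop

no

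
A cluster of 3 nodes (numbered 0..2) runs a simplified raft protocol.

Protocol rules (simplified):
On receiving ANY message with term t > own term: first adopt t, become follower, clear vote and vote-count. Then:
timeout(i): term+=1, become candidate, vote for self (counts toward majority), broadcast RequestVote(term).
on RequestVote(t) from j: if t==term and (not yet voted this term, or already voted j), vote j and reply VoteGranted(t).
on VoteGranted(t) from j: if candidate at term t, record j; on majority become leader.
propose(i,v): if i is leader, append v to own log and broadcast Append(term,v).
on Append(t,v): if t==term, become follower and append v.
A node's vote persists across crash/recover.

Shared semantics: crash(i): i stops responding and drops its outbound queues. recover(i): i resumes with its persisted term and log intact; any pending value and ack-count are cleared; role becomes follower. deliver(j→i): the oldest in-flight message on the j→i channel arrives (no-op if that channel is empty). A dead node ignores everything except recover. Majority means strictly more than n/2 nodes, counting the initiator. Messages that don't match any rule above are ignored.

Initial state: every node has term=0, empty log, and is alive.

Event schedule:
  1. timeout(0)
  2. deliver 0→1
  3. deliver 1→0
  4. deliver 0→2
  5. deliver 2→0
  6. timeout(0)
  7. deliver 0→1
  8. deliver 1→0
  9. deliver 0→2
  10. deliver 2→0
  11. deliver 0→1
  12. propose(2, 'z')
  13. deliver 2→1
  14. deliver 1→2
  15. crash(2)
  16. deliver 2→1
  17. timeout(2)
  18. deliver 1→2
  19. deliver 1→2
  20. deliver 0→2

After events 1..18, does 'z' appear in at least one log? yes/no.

e1 timeout(0): 0[cand,t=1,-]
e2 deliver 0→1: 1[foll,t=1,-]
e3 deliver 1→0: 0[lead,t=1,-]
e4 deliver 0→2: 2[foll,t=1,-]
e5 deliver 2→0: ·
e6 timeout(0): 0[cand,t=2,-]
e7 deliver 0→1: 1[foll,t=2,-]
e8 deliver 1→0: 0[lead,t=2,-]
e9 deliver 0→2: 2[foll,t=2,-]
e10 deliver 2→0: ·
e11 deliver 0→1: ·
e12 propose(2,'z'): ·
e13 deliver 2→1: ·
e14 deliver 1→2: ·
e15 crash(2): 2[✗foll,t=2,-]
e16 deliver 2→1: ·
e17 timeout(2): ·
e18 deliver 1→2: ·

no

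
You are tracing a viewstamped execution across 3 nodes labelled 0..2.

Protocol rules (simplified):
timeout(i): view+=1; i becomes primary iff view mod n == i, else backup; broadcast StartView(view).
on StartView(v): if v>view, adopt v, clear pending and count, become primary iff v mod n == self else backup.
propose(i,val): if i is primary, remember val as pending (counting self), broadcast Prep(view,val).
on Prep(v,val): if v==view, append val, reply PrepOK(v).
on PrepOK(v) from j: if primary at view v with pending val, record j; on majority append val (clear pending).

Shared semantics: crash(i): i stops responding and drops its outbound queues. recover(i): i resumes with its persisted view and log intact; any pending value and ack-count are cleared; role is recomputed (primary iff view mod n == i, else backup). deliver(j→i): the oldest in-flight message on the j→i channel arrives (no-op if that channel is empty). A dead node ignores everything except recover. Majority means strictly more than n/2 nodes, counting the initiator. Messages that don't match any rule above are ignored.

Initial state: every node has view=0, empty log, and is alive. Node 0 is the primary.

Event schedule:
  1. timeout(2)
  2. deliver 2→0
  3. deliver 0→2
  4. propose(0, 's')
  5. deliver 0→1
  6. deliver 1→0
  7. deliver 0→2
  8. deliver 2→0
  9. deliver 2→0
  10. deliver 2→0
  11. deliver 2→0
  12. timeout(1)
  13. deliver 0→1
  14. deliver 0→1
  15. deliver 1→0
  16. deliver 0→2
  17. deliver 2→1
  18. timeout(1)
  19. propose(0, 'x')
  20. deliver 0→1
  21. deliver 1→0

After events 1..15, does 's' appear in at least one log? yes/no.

e1 timeout(2): 2[back,v=1,-]
e2 deliver 2→0: 0[back,v=1,-]
e3 deliver 0→2: ·
e4 propose(0,'s'): ·
e5 deliver 0→1: ·
e6 deliver 1→0: ·
e7 deliver 0→2: ·
e8 deliver 2→0: ·
e9 deliver 2→0: ·
e10 deliver 2→0: ·
e11 deliver 2→0: ·
e12 timeout(1): 1[prim,v=1,-]
e13 deliver 0→1: ·
e14 deliver 0→1: ·
e15 deliver 1→0: ·

no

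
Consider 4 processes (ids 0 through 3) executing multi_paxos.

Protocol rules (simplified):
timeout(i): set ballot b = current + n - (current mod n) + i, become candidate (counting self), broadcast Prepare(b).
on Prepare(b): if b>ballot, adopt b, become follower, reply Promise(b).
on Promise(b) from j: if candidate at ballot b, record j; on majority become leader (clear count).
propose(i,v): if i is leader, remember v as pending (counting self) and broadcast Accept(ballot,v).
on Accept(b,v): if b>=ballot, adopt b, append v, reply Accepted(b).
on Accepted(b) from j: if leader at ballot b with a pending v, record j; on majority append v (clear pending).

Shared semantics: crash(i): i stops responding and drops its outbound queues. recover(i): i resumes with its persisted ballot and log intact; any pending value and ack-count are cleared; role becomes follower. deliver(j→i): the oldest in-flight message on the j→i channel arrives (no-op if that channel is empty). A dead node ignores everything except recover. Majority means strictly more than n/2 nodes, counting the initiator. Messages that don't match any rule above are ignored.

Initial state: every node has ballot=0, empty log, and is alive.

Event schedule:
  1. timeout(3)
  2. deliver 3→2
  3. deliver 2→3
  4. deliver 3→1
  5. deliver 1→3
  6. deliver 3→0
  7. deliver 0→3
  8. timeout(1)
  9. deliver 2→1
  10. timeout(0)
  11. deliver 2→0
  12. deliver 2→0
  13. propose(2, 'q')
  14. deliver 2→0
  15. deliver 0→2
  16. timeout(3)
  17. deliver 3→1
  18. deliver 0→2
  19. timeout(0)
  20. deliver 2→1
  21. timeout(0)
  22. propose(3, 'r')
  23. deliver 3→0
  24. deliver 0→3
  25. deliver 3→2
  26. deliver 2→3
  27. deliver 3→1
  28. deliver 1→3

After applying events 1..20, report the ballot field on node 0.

[1] timeout(3) → N3(cand b7 [-])
[2] deliver 3→2 → N2(foll b7 [-])
[3] deliver 2→3 → ∅
[4] deliver 3→1 → N1(foll b7 [-])
[5] deliver 1→3 → N3(lead b7 [-])
[6] deliver 3→0 → N0(foll b7 [-])
[7] deliver 0→3 → ∅
[8] timeout(1) → N1(cand b9 [-])
[9] deliver 2→1 → ∅
[10] timeout(0) → N0(cand b8 [-])
[11] deliver 2→0 → ∅
[12] deliver 2→0 → ∅
[13] propose(2,'q') → ∅
[14] deliver 2→0 → ∅
[15] deliver 0→2 → N2(foll b8 [-])
[16] timeout(3) → N3(cand b11 [-])
[17] deliver 3→1 → N1(foll b11 [-])
[18] deliver 0→2 → ∅
[19] timeout(0) → N0(cand b12 [-])
[20] deliver 2→1 → ∅

12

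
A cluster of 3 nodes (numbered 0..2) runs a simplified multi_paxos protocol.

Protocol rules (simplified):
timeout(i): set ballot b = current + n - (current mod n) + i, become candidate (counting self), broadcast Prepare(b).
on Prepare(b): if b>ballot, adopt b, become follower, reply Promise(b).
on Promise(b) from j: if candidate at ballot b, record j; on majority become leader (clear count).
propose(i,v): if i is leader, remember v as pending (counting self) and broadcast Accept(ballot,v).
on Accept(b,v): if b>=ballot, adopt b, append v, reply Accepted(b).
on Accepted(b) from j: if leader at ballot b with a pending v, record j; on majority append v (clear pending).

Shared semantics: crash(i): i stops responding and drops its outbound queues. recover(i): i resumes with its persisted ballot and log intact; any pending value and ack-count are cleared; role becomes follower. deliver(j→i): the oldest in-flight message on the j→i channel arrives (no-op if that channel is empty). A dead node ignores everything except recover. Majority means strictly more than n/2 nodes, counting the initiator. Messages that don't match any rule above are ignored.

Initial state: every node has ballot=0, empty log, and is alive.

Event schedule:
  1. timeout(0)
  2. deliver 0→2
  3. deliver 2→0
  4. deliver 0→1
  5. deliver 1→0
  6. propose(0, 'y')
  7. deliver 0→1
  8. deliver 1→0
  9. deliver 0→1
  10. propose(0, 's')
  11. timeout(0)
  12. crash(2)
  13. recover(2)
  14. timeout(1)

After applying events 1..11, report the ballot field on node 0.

6

e1 timeout(0): 0[cand,b=3,-]
e2 deliver 0→2: 2[foll,b=3,-]
e3 deliver 2→0: 0[lead,b=3,-]
e4 deliver 0→1: 1[foll,b=3,-]
e5 deliver 1→0: ·
e6 propose(0,'y'): ·
e7 deliver 0→1: 1[foll,b=3,y]
e8 deliver 1→0: 0[lead,b=3,y]
e9 deliver 0→1: ·
e10 propose(0,'s'): ·
e11 timeout(0): 0[cand,b=6,y]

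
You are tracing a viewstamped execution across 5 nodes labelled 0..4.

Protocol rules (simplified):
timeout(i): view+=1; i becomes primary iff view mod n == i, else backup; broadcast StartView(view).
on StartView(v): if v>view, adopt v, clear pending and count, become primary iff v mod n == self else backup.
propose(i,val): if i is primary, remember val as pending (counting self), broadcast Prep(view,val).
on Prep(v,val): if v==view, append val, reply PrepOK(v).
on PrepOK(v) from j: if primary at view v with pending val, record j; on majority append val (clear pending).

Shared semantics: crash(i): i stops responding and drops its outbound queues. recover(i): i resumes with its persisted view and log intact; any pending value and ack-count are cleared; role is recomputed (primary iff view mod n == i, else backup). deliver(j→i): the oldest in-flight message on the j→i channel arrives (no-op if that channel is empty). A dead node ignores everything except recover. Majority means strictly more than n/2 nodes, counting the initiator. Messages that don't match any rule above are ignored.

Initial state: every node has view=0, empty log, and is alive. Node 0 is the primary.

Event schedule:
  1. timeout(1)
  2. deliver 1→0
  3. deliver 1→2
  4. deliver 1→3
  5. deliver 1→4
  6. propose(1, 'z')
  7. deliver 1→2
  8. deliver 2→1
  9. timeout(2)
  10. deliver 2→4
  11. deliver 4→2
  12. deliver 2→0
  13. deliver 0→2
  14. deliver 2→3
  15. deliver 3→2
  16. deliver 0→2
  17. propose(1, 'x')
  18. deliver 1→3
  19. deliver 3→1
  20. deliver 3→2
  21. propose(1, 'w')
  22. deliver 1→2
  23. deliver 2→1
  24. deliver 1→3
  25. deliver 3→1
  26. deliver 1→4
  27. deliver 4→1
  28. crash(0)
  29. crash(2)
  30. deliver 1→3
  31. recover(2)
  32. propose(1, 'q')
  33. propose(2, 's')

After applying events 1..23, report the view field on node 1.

e1 timeout(1): 1[prim,v=1,-]
e2 deliver 1→0: 0[back,v=1,-]
e3 deliver 1→2: 2[back,v=1,-]
e4 deliver 1→3: 3[back,v=1,-]
e5 deliver 1→4: 4[back,v=1,-]
e6 propose(1,'z'): ·
e7 deliver 1→2: 2[back,v=1,z]
e8 deliver 2→1: ·
e9 timeout(2): 2[prim,v=2,z]
e10 deliver 2→4: 4[back,v=2,-]
e11 deliver 4→2: ·
e12 deliver 2→0: 0[back,v=2,-]
e13 deliver 0→2: ·
e14 deliver 2→3: 3[back,v=2,-]
e15 deliver 3→2: ·
e16 deliver 0→2: ·
e17 propose(1,'x'): ·
e18 deliver 1→3: ·
e19 deliver 3→1: ·
e20 deliver 3→2: ·
e21 propose(1,'w'): ·
e22 deliver 1→2: ·
e23 deliver 2→1: 1[back,v=2,-]

2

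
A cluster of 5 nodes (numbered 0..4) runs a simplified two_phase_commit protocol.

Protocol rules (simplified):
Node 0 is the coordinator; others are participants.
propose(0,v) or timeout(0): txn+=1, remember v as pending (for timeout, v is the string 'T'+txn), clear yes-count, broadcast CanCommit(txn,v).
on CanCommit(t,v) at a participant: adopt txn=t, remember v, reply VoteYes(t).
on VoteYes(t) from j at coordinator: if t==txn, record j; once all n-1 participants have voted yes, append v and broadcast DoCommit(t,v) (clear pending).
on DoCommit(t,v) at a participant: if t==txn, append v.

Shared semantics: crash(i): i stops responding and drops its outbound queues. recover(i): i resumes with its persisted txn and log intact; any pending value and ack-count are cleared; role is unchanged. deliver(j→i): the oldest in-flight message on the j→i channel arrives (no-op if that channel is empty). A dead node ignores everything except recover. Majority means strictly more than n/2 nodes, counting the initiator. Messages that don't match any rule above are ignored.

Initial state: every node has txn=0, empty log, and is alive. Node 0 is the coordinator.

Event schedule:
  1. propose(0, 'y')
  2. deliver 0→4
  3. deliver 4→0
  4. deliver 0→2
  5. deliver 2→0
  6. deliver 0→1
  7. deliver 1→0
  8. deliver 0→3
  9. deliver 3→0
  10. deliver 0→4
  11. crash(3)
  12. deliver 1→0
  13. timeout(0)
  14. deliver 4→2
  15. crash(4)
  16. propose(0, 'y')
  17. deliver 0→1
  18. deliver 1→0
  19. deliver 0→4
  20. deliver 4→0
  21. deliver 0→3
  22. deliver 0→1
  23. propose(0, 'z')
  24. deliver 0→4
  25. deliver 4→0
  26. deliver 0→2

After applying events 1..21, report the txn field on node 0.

step 1 propose(0,'y'): 0={coor,t=1,log=-}
step 2 deliver 0→4: 4={part,t=1,log=-}
step 3 deliver 4→0: —
step 4 deliver 0→2: 2={part,t=1,log=-}
step 5 deliver 2→0: —
step 6 deliver 0→1: 1={part,t=1,log=-}
step 7 deliver 1→0: —
step 8 deliver 0→3: 3={part,t=1,log=-}
step 9 deliver 3→0: 0={coor,t=1,log=y}
step 10 deliver 0→4: 4={part,t=1,log=y}
step 11 crash(3): 3={✗part,t=1,log=-}
step 12 deliver 1→0: —
step 13 timeout(0): 0={coor,t=2,log=y}
step 14 deliver 4→2: —
step 15 crash(4): 4={✗part,t=1,log=y}
step 16 propose(0,'y'): 0={coor,t=3,log=y}
step 17 deliver 0→1: 1={part,t=1,log=y}
step 18 deliver 1→0: —
step 19 deliver 0→4: —
step 20 deliver 4→0: —
step 21 deliver 0→3: —

3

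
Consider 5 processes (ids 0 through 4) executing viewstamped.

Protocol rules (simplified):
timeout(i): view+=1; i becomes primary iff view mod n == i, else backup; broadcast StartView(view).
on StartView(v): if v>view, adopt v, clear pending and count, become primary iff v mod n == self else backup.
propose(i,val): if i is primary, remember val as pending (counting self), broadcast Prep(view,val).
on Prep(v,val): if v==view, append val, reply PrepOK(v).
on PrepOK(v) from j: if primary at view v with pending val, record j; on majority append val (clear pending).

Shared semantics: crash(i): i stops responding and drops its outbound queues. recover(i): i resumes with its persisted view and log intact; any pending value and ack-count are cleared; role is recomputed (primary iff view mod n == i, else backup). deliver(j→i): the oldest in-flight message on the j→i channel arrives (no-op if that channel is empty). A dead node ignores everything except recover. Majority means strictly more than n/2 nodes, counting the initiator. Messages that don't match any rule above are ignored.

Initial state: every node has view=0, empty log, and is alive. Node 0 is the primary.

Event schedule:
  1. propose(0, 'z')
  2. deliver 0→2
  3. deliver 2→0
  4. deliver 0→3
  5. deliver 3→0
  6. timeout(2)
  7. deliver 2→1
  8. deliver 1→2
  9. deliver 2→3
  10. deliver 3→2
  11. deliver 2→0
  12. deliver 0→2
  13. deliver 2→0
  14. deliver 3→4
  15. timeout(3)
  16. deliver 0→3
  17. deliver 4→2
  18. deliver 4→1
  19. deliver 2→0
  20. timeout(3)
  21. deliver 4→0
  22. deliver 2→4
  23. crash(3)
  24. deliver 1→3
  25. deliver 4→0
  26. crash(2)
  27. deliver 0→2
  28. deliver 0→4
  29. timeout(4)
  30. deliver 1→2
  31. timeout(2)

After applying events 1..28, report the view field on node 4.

1

after 1 — propose(0,'z'): ·
after 2 — deliver 0→2: n2:back/v0/[z]
after 3 — deliver 2→0: ·
after 4 — deliver 0→3: n3:back/v0/[z]
after 5 — deliver 3→0: n0:prim/v0/[z]
after 6 — timeout(2): n2:back/v1/[z]
after 7 — deliver 2→1: n1:prim/v1/[-]
after 8 — deliver 1→2: ·
after 9 — deliver 2→3: n3:back/v1/[z]
after 10 — deliver 3→2: ·
after 11 — deliver 2→0: n0:back/v1/[z]
after 12 — deliver 0→2: ·
after 13 — deliver 2→0: ·
after 14 — deliver 3→4: ·
after 15 — timeout(3): n3:back/v2/[z]
after 16 — deliver 0→3: ·
after 17 — deliver 4→2: ·
after 18 — deliver 4→1: ·
after 19 — deliver 2→0: ·
after 20 — timeout(3): n3:prim/v3/[z]
after 21 — deliver 4→0: ·
after 22 — deliver 2→4: n4:back/v1/[-]
after 23 — crash(3): n3:✗prim/v3/[z]
after 24 — deliver 1→3: ·
after 25 — deliver 4→0: ·
after 26 — crash(2): n2:✗back/v1/[z]
after 27 — deliver 0→2: ·
after 28 — deliver 0→4: ·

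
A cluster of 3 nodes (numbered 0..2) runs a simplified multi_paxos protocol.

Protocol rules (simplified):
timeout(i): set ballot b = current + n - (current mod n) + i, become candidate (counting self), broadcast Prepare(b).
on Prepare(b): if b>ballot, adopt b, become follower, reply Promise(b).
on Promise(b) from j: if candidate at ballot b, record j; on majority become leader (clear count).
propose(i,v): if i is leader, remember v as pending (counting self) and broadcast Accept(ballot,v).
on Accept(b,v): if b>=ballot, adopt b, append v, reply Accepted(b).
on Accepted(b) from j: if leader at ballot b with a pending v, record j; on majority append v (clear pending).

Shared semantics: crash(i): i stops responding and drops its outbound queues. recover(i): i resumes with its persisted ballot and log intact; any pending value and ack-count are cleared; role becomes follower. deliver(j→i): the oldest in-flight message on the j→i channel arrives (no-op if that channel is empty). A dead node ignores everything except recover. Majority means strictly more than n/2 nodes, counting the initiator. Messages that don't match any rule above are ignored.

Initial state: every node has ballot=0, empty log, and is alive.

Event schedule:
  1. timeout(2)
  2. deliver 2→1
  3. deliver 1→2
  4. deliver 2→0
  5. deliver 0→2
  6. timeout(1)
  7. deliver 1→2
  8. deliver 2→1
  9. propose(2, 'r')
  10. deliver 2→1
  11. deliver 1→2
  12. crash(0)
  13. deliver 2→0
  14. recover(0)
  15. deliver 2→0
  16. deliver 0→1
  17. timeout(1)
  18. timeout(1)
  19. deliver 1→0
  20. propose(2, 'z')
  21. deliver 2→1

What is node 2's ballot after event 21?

7

step 1 timeout(2): 2={cand,b=5,log=-}
step 2 deliver 2→1: 1={foll,b=5,log=-}
step 3 deliver 1→2: 2={lead,b=5,log=-}
step 4 deliver 2→0: 0={foll,b=5,log=-}
step 5 deliver 0→2: —
step 6 timeout(1): 1={cand,b=7,log=-}
step 7 deliver 1→2: 2={foll,b=7,log=-}
step 8 deliver 2→1: 1={lead,b=7,log=-}
step 9 propose(2,'r'): —
step 10 deliver 2→1: —
step 11 deliver 1→2: —
step 12 crash(0): 0={✗foll,b=5,log=-}
step 13 deliver 2→0: —
step 14 recover(0): 0={foll,b=5,log=-}
step 15 deliver 2→0: —
step 16 deliver 0→1: —
step 17 timeout(1): 1={cand,b=10,log=-}
step 18 timeout(1): 1={cand,b=13,log=-}
step 19 deliver 1→0: 0={foll,b=7,log=-}
step 20 propose(2,'z'): —
step 21 deliver 2→1: —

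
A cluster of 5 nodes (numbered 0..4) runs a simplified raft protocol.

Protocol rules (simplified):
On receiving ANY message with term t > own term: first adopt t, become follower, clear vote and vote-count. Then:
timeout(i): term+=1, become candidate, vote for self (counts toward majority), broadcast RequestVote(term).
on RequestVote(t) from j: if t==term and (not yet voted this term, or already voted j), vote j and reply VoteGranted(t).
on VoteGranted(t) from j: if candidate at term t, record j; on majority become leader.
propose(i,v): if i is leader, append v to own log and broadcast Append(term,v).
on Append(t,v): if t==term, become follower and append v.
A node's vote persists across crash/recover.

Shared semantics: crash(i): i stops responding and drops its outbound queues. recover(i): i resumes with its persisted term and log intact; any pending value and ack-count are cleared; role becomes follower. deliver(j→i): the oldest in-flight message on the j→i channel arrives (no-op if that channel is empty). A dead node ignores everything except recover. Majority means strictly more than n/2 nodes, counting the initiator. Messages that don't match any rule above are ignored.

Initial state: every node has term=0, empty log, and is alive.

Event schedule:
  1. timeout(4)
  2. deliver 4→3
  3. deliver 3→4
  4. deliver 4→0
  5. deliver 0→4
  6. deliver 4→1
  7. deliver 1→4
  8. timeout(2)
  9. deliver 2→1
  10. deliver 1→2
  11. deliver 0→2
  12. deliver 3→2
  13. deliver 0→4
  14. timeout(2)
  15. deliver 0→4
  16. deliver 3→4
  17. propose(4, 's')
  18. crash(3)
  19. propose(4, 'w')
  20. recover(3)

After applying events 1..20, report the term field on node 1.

1

step 1 timeout(4): 4={cand,t=1,log=-}
step 2 deliver 4→3: 3={foll,t=1,log=-}
step 3 deliver 3→4: —
step 4 deliver 4→0: 0={foll,t=1,log=-}
step 5 deliver 0→4: 4={lead,t=1,log=-}
step 6 deliver 4→1: 1={foll,t=1,log=-}
step 7 deliver 1→4: —
step 8 timeout(2): 2={cand,t=1,log=-}
step 9 deliver 2→1: —
step 10 deliver 1→2: —
step 11 deliver 0→2: —
step 12 deliver 3→2: —
step 13 deliver 0→4: —
step 14 timeout(2): 2={cand,t=2,log=-}
step 15 deliver 0→4: —
step 16 deliver 3→4: —
step 17 propose(4,'s'): 4={lead,t=1,log=s}
step 18 crash(3): 3={✗foll,t=1,log=-}
step 19 propose(4,'w'): 4={lead,t=1,log=s,w}
step 20 recover(3): 3={foll,t=1,log=-}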